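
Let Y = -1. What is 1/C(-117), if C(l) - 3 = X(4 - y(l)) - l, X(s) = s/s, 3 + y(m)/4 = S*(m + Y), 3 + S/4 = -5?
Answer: 1/121 ≈ 0.0082645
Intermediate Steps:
S = -32 (S = -12 + 4*(-5) = -12 - 20 = -32)
y(m) = 116 - 128*m (y(m) = -12 + 4*(-32*(m - 1)) = -12 + 4*(-32*(-1 + m)) = -12 + 4*(32 - 32*m) = -12 + (128 - 128*m) = 116 - 128*m)
X(s) = 1
C(l) = 4 - l (C(l) = 3 + (1 - l) = 4 - l)
1/C(-117) = 1/(4 - 1*(-117)) = 1/(4 + 117) = 1/121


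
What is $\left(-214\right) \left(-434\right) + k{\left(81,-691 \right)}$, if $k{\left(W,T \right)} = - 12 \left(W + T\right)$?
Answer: $100196$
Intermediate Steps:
$k{\left(W,T \right)} = - 12 T - 12 W$ ($k{\left(W,T \right)} = - 12 \left(T + W\right) = - 12 T - 12 W$)
$\left(-214\right) \left(-434\right) + k{\left(81,-691 \right)} = \left(-214\right) \left(-434\right) - -7320 = 92876 + \left(8292 - 972\right) = 92876 + 7320 = 100196$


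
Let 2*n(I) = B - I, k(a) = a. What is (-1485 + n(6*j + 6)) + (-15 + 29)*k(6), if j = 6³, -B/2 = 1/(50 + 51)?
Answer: -207253/101 ≈ -2052.0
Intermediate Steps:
B = -2/101 (B = -2/(50 + 51) = -2/101 ≈ -0.019802)
j = 216
n(I) = -1/101 - I/2 (n(I) = (-2/101 - I)/2 = -1/101 - I/2)
(-1485 + n(6*j + 6)) + (-15 + 29)*k(6) = (-1485 + (-1/101 - (6*216 + 6)/2)) + (-15 + 29)*6 = (-1485 + (-1/101 - (1296 + 6)/2)) + 14*6 = (-1485 + (-1/101 - ½*1302)) + 84 = (-1485 + (-1/101 - 651)) + 84 = (-1485 - 65752/101) + 84 = -215737/101 + 84 = -207253/101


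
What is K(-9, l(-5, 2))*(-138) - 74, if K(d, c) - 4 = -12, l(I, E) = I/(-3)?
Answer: 1030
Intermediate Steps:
l(I, E) = -I/3 (l(I, E) = I*(-⅓) = -I/3)
K(d, c) = -8 (K(d, c) = 4 - 12 = -8)
K(-9, l(-5, 2))*(-138) - 74 = -8*(-138) - 74 = 1104 - 74 = 1030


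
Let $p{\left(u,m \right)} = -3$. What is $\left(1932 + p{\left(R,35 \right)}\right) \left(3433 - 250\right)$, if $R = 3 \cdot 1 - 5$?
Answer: $6140007$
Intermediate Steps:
$R = -2$ ($R = 3 - 5 = -2$)
$\left(1932 + p{\left(R,35 \right)}\right) \left(3433 - 250\right) = \left(1932 - 3\right) \left(3433 - 250\right) = 1929 \cdot 3183 = 6140007$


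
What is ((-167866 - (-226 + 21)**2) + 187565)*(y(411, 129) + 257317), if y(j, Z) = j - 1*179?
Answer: -5750038974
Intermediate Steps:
y(j, Z) = -179 + j (y(j, Z) = j - 179 = -179 + j)
((-167866 - (-226 + 21)**2) + 187565)*(y(411, 129) + 257317) = ((-167866 - (-226 + 21)**2) + 187565)*((-179 + 411) + 257317) = ((-167866 - 1*(-205)**2) + 187565)*(232 + 257317) = ((-167866 - 1*42025) + 187565)*257549 = ((-167866 - 42025) + 187565)*257549 = (-209891 + 187565)*257549 = -22326*257549 = -5750038974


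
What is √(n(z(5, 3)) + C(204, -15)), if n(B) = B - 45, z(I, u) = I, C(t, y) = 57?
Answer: √17 ≈ 4.1231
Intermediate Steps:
n(B) = -45 + B
√(n(z(5, 3)) + C(204, -15)) = √((-45 + 5) + 57) = √(-40 + 57) = √17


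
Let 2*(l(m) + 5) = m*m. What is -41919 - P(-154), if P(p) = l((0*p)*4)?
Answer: -41914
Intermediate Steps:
l(m) = -5 + m²/2 (l(m) = -5 + (m*m)/2 = -5 + m²/2)
P(p) = -5 (P(p) = -5 + ((0*p)*4)²/2 = -5 + (0*4)²/2 = -5 + (½)*0² = -5 + (½)*0 = -5 + 0 = -5)
-41919 - P(-154) = -41919 - 1*(-5) = -41919 + 5 = -41914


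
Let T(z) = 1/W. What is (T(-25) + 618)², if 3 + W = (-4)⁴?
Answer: 24446886025/64009 ≈ 3.8193e+5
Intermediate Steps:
W = 253 (W = -3 + (-4)⁴ = -3 + 256 = 253)
T(z) = 1/253
(T(-25) + 618)² = (1/253 + 618)² = (156355/253)² = 24446886025/64009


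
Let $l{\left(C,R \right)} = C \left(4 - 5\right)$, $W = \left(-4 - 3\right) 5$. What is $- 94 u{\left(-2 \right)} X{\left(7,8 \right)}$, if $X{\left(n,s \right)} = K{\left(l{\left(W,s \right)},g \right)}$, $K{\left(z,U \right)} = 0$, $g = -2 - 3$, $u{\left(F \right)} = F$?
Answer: $0$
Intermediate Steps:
$W = -35$ ($W = \left(-7\right) 5 = -35$)
$l{\left(C,R \right)} = - C$ ($l{\left(C,R \right)} = C \left(-1\right) = - C$)
$g = -5$
$X{\left(n,s \right)} = 0$
$- 94 u{\left(-2 \right)} X{\left(7,8 \right)} = \left(-94\right) \left(-2\right) 0 = 188 \cdot 0 = 0$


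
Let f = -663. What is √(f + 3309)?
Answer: 21*√6 ≈ 51.439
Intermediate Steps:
√(f + 3309) = √(-663 + 3309) = √2646 = 21*√6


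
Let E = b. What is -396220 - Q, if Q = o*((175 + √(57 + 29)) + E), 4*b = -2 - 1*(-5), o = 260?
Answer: -441915 - 260*√86 ≈ -4.4433e+5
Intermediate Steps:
b = ¾ (b = (-2 - 1*(-5))/4 = (-2 + 5)/4 = (¼)*3 = ¾ ≈ 0.75000)
E = ¾ ≈ 0.75000
Q = 45695 + 260*√86 (Q = 260*((175 + √(57 + 29)) + ¾) = 260*((175 + √86) + ¾) = 260*(703/4 + √86) = 45695 + 260*√86 ≈ 48106.)
-396220 - Q = -396220 - (45695 + 260*√86) = -396220 + (-45695 - 260*√86) = -441915 - 260*√86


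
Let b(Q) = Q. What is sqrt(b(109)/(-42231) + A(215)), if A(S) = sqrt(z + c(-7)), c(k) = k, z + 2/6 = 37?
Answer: sqrt(-4603179 + 594485787*sqrt(267))/42231 ≈ 2.3333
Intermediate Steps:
z = 110/3 (z = -1/3 + 37 = 110/3 ≈ 36.667)
A(S) = sqrt(267)/3 (A(S) = sqrt(110/3 - 7) = sqrt(89/3) = sqrt(267)/3)
sqrt(b(109)/(-42231) + A(215)) = sqrt(109/(-42231) + sqrt(267)/3) = sqrt(109*(-1/42231) + sqrt(267)/3) = sqrt(-109/42231 + sqrt(267)/3)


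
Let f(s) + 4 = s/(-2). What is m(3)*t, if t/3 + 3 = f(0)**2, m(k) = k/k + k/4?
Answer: 273/4 ≈ 68.250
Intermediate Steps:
f(s) = -4 - s/2 (f(s) = -4 + s/(-2) = -4 + s*(-1/2) = -4 - s/2)
m(k) = 1 + k/4 (m(k) = 1 + k*(1/4) = 1 + k/4)
t = 39 (t = -9 + 3*(-4 - 1/2*0)**2 = -9 + 3*(-4 + 0)**2 = -9 + 3*(-4)**2 = -9 + 3*16 = -9 + 48 = 39)
m(3)*t = (1 + (1/4)*3)*39 = (1 + 3/4)*39 = (7/4)*39 = 273/4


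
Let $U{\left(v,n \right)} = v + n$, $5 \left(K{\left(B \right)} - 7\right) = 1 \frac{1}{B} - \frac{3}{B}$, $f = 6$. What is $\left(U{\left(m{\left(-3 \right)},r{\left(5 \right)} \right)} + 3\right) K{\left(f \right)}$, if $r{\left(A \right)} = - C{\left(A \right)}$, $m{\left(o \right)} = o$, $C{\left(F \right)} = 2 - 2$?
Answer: $0$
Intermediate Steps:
$C{\left(F \right)} = 0$
$K{\left(B \right)} = 7 - \frac{2}{5 B}$ ($K{\left(B \right)} = 7 + \frac{1 \frac{1}{B} - \frac{3}{B}}{5} = 7 + \frac{\frac{1}{B} - \frac{3}{B}}{5} = 7 + \frac{\left(-2\right) \frac{1}{B}}{5} = 7 - \frac{2}{5 B}$)
$r{\left(A \right)} = 0$ ($r{\left(A \right)} = \left(-1\right) 0 = 0$)
$U{\left(v,n \right)} = n + v$
$\left(U{\left(m{\left(-3 \right)},r{\left(5 \right)} \right)} + 3\right) K{\left(f \right)} = \left(\left(0 - 3\right) + 3\right) \left(7 - \frac{2}{5 \cdot 6}\right) = \left(-3 + 3\right) \left(7 - \frac{1}{15}\right) = 0 \left(7 - \frac{1}{15}\right) = 0 \cdot \frac{104}{15} = 0$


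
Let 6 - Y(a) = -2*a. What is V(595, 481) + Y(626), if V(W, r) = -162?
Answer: 1096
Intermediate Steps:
Y(a) = 6 + 2*a (Y(a) = 6 - (-2)*a = 6 + 2*a)
V(595, 481) + Y(626) = -162 + (6 + 2*626) = -162 + (6 + 1252) = -162 + 1258 = 1096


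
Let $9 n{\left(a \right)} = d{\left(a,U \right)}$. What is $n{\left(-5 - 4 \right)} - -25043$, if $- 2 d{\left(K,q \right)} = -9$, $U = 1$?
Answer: $\frac{50087}{2} \approx 25044.0$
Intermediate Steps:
$d{\left(K,q \right)} = \frac{9}{2}$ ($d{\left(K,q \right)} = \left(- \frac{1}{2}\right) \left(-9\right) = \frac{9}{2}$)
$n{\left(a \right)} = \frac{1}{2}$ ($n{\left(a \right)} = \frac{1}{9} \cdot \frac{9}{2} = \frac{1}{2}$)
$n{\left(-5 - 4 \right)} - -25043 = \frac{1}{2} - -25043 = \frac{1}{2} + 25043 = \frac{50087}{2}$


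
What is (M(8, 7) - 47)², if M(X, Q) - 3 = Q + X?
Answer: 841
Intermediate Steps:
M(X, Q) = 3 + Q + X (M(X, Q) = 3 + (Q + X) = 3 + Q + X)
(M(8, 7) - 47)² = ((3 + 7 + 8) - 47)² = (18 - 47)² = (-29)² = 841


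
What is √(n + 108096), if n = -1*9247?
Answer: √98849 ≈ 314.40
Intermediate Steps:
n = -9247
√(n + 108096) = √(-9247 + 108096) = √98849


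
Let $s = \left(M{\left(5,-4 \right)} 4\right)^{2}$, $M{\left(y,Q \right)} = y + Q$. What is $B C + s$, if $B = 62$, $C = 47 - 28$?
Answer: $1194$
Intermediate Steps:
$C = 19$ ($C = 47 - 28 = 19$)
$M{\left(y,Q \right)} = Q + y$
$s = 16$ ($s = \left(\left(-4 + 5\right) 4\right)^{2} = \left(1 \cdot 4\right)^{2} = 4^{2} = 16$)
$B C + s = 62 \cdot 19 + 16 = 1178 + 16 = 1194$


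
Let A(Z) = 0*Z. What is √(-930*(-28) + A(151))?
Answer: 2*√6510 ≈ 161.37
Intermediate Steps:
A(Z) = 0
√(-930*(-28) + A(151)) = √(-930*(-28) + 0) = √(26040 + 0) = √26040 = 2*√6510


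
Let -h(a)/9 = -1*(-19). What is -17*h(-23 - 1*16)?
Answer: 2907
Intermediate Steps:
h(a) = -171 (h(a) = -(-9)*(-19) = -9*19 = -171)
-17*h(-23 - 1*16) = -17*(-171) = 2907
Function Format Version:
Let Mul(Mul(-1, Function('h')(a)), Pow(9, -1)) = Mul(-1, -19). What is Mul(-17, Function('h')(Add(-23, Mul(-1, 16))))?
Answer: 2907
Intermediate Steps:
Function('h')(a) = -171 (Function('h')(a) = Mul(-9, Mul(-1, -19)) = Mul(-9, 19) = -171)
Mul(-17, Function('h')(Add(-23, Mul(-1, 16)))) = Mul(-17, -171) = 2907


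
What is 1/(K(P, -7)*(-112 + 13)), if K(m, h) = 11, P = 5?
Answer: -1/1089 ≈ -0.00091827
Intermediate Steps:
1/(K(P, -7)*(-112 + 13)) = 1/(11*(-112 + 13)) = 1/(11*(-99)) = 1/(-1089) = -1/1089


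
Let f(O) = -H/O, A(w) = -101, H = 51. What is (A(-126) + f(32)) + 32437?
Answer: 1034701/32 ≈ 32334.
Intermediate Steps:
f(O) = -51/O
(A(-126) + f(32)) + 32437 = (-101 - 51/32) + 32437 = -3283/32 + 32437 = 1034701/32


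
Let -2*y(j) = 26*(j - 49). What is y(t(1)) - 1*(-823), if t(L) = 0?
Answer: 1460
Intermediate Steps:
y(j) = 637 - 13*j (y(j) = -13*(j - 49) = -13*(-49 + j) = -(-1274 + 26*j)/2 = 637 - 13*j)
y(t(1)) - 1*(-823) = (637 - 13*0) - 1*(-823) = (637 + 0) + 823 = 637 + 823 = 1460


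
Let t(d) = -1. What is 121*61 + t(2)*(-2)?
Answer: 7383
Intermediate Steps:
121*61 + t(2)*(-2) = 121*61 - 1*(-2) = 7381 + 2 = 7383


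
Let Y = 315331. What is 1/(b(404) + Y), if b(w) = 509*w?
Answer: 1/520967 ≈ 1.9195e-6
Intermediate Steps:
1/(b(404) + Y) = 1/(509*404 + 315331) = 1/(205636 + 315331) = 1/520967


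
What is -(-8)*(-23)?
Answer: -184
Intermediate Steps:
-(-8)*(-23) = -2*(-4)*(-23) = 8*(-23) = -184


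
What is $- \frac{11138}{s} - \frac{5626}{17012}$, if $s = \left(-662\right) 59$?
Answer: $- \frac{7565163}{166113674} \approx -0.045542$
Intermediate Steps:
$s = -39058$
$- \frac{11138}{s} - \frac{5626}{17012} = - \frac{11138}{-39058} - \frac{5626}{17012} = \left(-11138\right) \left(- \frac{1}{39058}\right) - \frac{2813}{8506} = \frac{5569}{19529} - \frac{2813}{8506} = - \frac{7565163}{166113674}$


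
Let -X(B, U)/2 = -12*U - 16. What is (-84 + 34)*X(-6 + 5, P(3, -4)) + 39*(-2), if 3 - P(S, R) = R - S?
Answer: -13678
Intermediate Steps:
P(S, R) = 3 + S - R (P(S, R) = 3 - (R - S) = 3 + (S - R) = 3 + S - R)
X(B, U) = 32 + 24*U (X(B, U) = -2*(-12*U - 16) = -2*(-16 - 12*U) = 32 + 24*U)
(-84 + 34)*X(-6 + 5, P(3, -4)) + 39*(-2) = (-84 + 34)*(32 + 24*(3 + 3 - 1*(-4))) + 39*(-2) = -50*(32 + 24*(3 + 3 + 4)) - 78 = -50*(32 + 24*10) - 78 = -50*(32 + 240) - 78 = -50*272 - 78 = -13600 - 78 = -13678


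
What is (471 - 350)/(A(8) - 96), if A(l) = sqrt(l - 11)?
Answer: -3872/3073 - 121*I*sqrt(3)/9219 ≈ -1.26 - 0.022733*I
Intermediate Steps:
A(l) = sqrt(-11 + l)
(471 - 350)/(A(8) - 96) = (471 - 350)/(sqrt(-11 + 8) - 96) = 121/(sqrt(-3) - 96) = 121/(I*sqrt(3) - 96) = 121/(-96 + I*sqrt(3))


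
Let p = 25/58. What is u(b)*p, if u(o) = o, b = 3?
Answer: 75/58 ≈ 1.2931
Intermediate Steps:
p = 25/58 (p = 25*(1/58) = 25/58 ≈ 0.43103)
u(b)*p = 3*(25/58) = 75/58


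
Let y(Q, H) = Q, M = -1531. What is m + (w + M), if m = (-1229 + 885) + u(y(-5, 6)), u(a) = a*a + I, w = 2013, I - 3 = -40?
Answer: 126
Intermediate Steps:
I = -37 (I = 3 - 40 = -37)
u(a) = -37 + a² (u(a) = a*a - 37 = a² - 37 = -37 + a²)
m = -356 (m = (-1229 + 885) + (-37 + (-5)²) = -344 + (-37 + 25) = -344 - 12 = -356)
m + (w + M) = -356 + (2013 - 1531) = -356 + 482 = 126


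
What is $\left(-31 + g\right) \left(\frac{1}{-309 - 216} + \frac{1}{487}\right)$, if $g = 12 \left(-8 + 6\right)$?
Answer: $- \frac{418}{51135} \approx -0.0081744$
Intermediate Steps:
$g = -24$ ($g = 12 \left(-2\right) = -24$)
$\left(-31 + g\right) \left(\frac{1}{-309 - 216} + \frac{1}{487}\right) = \left(-31 - 24\right) \left(\frac{1}{-309 - 216} + \frac{1}{487}\right) = - 55 \left(\frac{1}{-525} + \frac{1}{487}\right) = - 55 \left(- \frac{1}{525} + \frac{1}{487}\right) = \left(-55\right) \frac{38}{255675} = - \frac{418}{51135}$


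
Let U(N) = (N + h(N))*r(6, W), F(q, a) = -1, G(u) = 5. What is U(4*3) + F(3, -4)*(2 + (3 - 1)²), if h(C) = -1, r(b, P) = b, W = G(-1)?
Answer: 60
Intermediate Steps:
W = 5
U(N) = -6 + 6*N (U(N) = (N - 1)*6 = (-1 + N)*6 = -6 + 6*N)
U(4*3) + F(3, -4)*(2 + (3 - 1)²) = (-6 + 6*(4*3)) - (2 + (3 - 1)²) = (-6 + 6*12) - (2 + 2²) = (-6 + 72) - (2 + 4) = 66 - 1*6 = 66 - 6 = 60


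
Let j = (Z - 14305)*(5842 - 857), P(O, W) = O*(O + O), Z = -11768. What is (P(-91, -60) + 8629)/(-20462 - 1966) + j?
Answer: -323894974059/2492 ≈ -1.2997e+8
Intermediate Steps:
P(O, W) = 2*O² (P(O, W) = O*(2*O) = 2*O²)
j = -129973905 (j = (-11768 - 14305)*(5842 - 857) = -26073*4985 = -129973905)
(P(-91, -60) + 8629)/(-20462 - 1966) + j = (2*(-91)² + 8629)/(-20462 - 1966) - 129973905 = (2*8281 + 8629)/(-22428) - 129973905 = (16562 + 8629)*(-1/22428) - 129973905 = 25191*(-1/22428) - 129973905 = -2799/2492 - 129973905 = -323894974059/2492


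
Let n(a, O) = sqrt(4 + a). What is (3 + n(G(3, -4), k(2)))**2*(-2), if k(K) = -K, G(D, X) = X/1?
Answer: -18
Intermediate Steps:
G(D, X) = X (G(D, X) = X*1 = X)
(3 + n(G(3, -4), k(2)))**2*(-2) = (3 + sqrt(4 - 4))**2*(-2) = (3 + sqrt(0))**2*(-2) = (3 + 0)**2*(-2) = 3**2*(-2) = 9*(-2) = -18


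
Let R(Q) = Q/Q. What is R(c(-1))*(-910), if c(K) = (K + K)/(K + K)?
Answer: -910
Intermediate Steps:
c(K) = 1 (c(K) = (2*K)/((2*K)) = (2*K)*(1/(2*K)) = 1)
R(Q) = 1
R(c(-1))*(-910) = 1*(-910) = -910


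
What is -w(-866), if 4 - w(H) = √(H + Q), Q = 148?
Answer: -4 + I*√718 ≈ -4.0 + 26.796*I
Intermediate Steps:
w(H) = 4 - √(148 + H) (w(H) = 4 - √(H + 148) = 4 - √(148 + H))
-w(-866) = -(4 - √(148 - 866)) = -(4 - √(-718)) = -(4 - I*√718) = -4 + I*√718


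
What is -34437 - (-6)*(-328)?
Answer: -36405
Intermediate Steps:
-34437 - (-6)*(-328) = -34437 - 1*1968 = -34437 - 1968 = -36405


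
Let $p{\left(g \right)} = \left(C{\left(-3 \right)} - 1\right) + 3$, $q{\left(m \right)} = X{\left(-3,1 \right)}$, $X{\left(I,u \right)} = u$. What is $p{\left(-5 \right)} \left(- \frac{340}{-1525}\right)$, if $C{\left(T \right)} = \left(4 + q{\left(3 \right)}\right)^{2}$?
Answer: $\frac{1836}{305} \approx 6.0197$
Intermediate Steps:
$q{\left(m \right)} = 1$
$C{\left(T \right)} = 25$ ($C{\left(T \right)} = \left(4 + 1\right)^{2} = 5^{2} = 25$)
$p{\left(g \right)} = 27$ ($p{\left(g \right)} = \left(25 - 1\right) + 3 = 24 + 3 = 27$)
$p{\left(-5 \right)} \left(- \frac{340}{-1525}\right) = 27 \left(- \frac{340}{-1525}\right) = 27 \left(\left(-340\right) \left(- \frac{1}{1525}\right)\right) = 27 \cdot \frac{68}{305} = \frac{1836}{305}$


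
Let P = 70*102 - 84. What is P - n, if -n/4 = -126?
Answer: 6552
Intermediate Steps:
n = 504 (n = -4*(-126) = 504)
P = 7056 (P = 7140 - 84 = 7056)
P - n = 7056 - 1*504 = 7056 - 504 = 6552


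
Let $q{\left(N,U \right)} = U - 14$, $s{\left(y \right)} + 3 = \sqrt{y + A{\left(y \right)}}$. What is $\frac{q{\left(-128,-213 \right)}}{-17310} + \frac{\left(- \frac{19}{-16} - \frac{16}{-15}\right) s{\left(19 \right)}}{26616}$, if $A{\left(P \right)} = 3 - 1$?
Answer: $\frac{1053293}{81906304} + \frac{541 \sqrt{21}}{6387840} \approx 0.013248$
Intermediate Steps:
$A{\left(P \right)} = 2$
$s{\left(y \right)} = -3 + \sqrt{2 + y}$ ($s{\left(y \right)} = -3 + \sqrt{y + 2} = -3 + \sqrt{2 + y}$)
$q{\left(N,U \right)} = -14 + U$ ($q{\left(N,U \right)} = U - 14 = -14 + U$)
$\frac{q{\left(-128,-213 \right)}}{-17310} + \frac{\left(- \frac{19}{-16} - \frac{16}{-15}\right) s{\left(19 \right)}}{26616} = \frac{-14 - 213}{-17310} + \frac{\left(- \frac{19}{-16} - \frac{16}{-15}\right) \left(-3 + \sqrt{2 + 19}\right)}{26616} = \left(-227\right) \left(- \frac{1}{17310}\right) + \left(\left(-19\right) \left(- \frac{1}{16}\right) - - \frac{16}{15}\right) \left(-3 + \sqrt{21}\right) \frac{1}{26616} = \frac{227}{17310} + \left(\frac{19}{16} + \frac{16}{15}\right) \left(-3 + \sqrt{21}\right) \frac{1}{26616} = \frac{227}{17310} + \frac{541 \left(-3 + \sqrt{21}\right)}{240} \cdot \frac{1}{26616} = \frac{227}{17310} + \left(- \frac{541}{80} + \frac{541 \sqrt{21}}{240}\right) \frac{1}{26616} = \frac{227}{17310} - \left(\frac{541}{2129280} - \frac{541 \sqrt{21}}{6387840}\right) = \frac{1053293}{81906304} + \frac{541 \sqrt{21}}{6387840}$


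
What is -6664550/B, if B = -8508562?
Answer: 3332275/4254281 ≈ 0.78328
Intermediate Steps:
-6664550/B = -6664550/(-8508562) = -6664550*(-1/8508562) = 3332275/4254281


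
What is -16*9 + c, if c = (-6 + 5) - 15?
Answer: -160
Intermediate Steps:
c = -16 (c = -1 - 15 = -16)
-16*9 + c = -16*9 - 16 = -144 - 16 = -160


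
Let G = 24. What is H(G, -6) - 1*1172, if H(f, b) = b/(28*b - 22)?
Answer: -111337/95 ≈ -1172.0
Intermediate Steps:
H(f, b) = b/(-22 + 28*b)
H(G, -6) - 1*1172 = (½)*(-6)/(-11 + 14*(-6)) - 1*1172 = (½)*(-6)/(-11 - 84) - 1172 = (½)*(-6)/(-95) - 1172 = (½)*(-6)*(-1/95) - 1172 = 3/95 - 1172 = -111337/95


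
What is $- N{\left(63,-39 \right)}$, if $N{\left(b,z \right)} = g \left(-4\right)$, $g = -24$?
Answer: $-96$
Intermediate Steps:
$N{\left(b,z \right)} = 96$ ($N{\left(b,z \right)} = \left(-24\right) \left(-4\right) = 96$)
$- N{\left(63,-39 \right)} = \left(-1\right) 96 = -96$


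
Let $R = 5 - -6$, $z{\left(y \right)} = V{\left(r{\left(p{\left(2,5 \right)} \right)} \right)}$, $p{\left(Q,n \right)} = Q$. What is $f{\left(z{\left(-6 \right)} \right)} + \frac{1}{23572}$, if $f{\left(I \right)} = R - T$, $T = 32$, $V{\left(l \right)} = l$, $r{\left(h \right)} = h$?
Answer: $- \frac{495011}{23572} \approx -21.0$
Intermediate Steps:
$z{\left(y \right)} = 2$
$R = 11$ ($R = 5 + 6 = 11$)
$f{\left(I \right)} = -21$ ($f{\left(I \right)} = 11 - 32 = -21$)
$f{\left(z{\left(-6 \right)} \right)} + \frac{1}{23572} = -21 + \frac{1}{23572} = - \frac{495011}{23572}$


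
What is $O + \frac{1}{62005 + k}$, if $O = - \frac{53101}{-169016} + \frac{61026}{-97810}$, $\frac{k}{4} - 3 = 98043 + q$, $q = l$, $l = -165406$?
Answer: $- \frac{106220022819557}{342920235962760} \approx -0.30975$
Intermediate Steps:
$q = -165406$
$k = -269440$ ($k = 12 + 4 \left(98043 - 165406\right) = 12 + 4 \left(-67363\right) = 12 - 269452 = -269440$)
$O = - \frac{2560280803}{8265727480}$ ($O = \left(-53101\right) \left(- \frac{1}{169016}\right) + 61026 \left(- \frac{1}{97810}\right) = \frac{53101}{169016} - \frac{30513}{48905} = - \frac{2560280803}{8265727480} \approx -0.30975$)
$O + \frac{1}{62005 + k} = - \frac{2560280803}{8265727480} + \frac{1}{62005 - 269440} = - \frac{2560280803}{8265727480} + \frac{1}{-207435} = - \frac{2560280803}{8265727480} - \frac{1}{207435} = - \frac{106220022819557}{342920235962760}$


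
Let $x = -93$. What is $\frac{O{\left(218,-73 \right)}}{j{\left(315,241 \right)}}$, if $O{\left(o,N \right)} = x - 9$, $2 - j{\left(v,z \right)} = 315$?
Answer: $\frac{102}{313} \approx 0.32588$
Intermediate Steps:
$j{\left(v,z \right)} = -313$ ($j{\left(v,z \right)} = 2 - 315 = -313$)
$O{\left(o,N \right)} = -102$ ($O{\left(o,N \right)} = -93 - 9 = -102$)
$\frac{O{\left(218,-73 \right)}}{j{\left(315,241 \right)}} = - \frac{102}{-313} = \left(-102\right) \left(- \frac{1}{313}\right) = \frac{102}{313}$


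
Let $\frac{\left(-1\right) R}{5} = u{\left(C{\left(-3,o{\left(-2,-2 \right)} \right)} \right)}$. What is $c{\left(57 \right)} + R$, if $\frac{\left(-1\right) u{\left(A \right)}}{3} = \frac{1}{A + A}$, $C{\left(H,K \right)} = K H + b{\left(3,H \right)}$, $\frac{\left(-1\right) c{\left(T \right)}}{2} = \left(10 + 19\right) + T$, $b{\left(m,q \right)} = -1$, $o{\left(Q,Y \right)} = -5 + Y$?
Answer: $- \frac{1373}{8} \approx -171.63$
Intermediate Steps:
$c{\left(T \right)} = -58 - 2 T$ ($c{\left(T \right)} = - 2 \left(\left(10 + 19\right) + T\right) = - 2 \left(29 + T\right) = -58 - 2 T$)
$C{\left(H,K \right)} = -1 + H K$ ($C{\left(H,K \right)} = K H - 1 = H K - 1 = -1 + H K$)
$u{\left(A \right)} = - \frac{3}{2 A}$ ($u{\left(A \right)} = - \frac{3}{A + A} = - \frac{3}{2 A}$)
$R = \frac{3}{8}$ ($R = - 5 \left(- \frac{3}{2 \left(-1 - 3 \left(-5 - 2\right)\right)}\right) = - 5 \left(- \frac{3}{2 \left(-1 - -21\right)}\right) = - 5 \left(- \frac{3}{2 \left(-1 + 21\right)}\right) = - 5 \left(- \frac{3}{2 \cdot 20}\right) = - 5 \left(\left(- \frac{3}{2}\right) \frac{1}{20}\right) = \left(-5\right) \left(- \frac{3}{40}\right) = \frac{3}{8} \approx 0.375$)
$c{\left(57 \right)} + R = \left(-58 - 114\right) + \frac{3}{8} = -172 + \frac{3}{8} = - \frac{1373}{8}$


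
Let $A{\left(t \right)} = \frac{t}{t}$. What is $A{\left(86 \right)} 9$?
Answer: $9$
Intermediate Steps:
$A{\left(t \right)} = 1$
$A{\left(86 \right)} 9 = 1 \cdot 9 = 9$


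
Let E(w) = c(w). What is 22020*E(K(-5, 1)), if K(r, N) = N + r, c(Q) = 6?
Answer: 132120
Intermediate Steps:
E(w) = 6
22020*E(K(-5, 1)) = 22020*6 = 132120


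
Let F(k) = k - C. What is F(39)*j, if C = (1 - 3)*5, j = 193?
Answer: 9457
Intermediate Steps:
C = -10 (C = -2*5 = -10)
F(k) = 10 + k (F(k) = k - 1*(-10) = k + 10 = 10 + k)
F(39)*j = (10 + 39)*193 = 49*193 = 9457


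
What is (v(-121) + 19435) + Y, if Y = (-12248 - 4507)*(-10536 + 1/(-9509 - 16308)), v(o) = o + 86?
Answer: 4557993432115/25817 ≈ 1.7655e+8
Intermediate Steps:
v(o) = 86 + o
Y = 4557492582315/25817 (Y = -16755*(-10536 + 1/(-25817)) = -16755*(-10536 - 1/25817) = -16755*(-272007913/25817) = 4557492582315/25817 ≈ 1.7653e+8)
(v(-121) + 19435) + Y = ((86 - 121) + 19435) + 4557492582315/25817 = (-35 + 19435) + 4557492582315/25817 = 19400 + 4557492582315/25817 = 4557993432115/25817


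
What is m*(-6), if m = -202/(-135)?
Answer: -404/45 ≈ -8.9778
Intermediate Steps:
m = 202/135 (m = -202*(-1/135) = 202/135 ≈ 1.4963)
m*(-6) = (202/135)*(-6) = -404/45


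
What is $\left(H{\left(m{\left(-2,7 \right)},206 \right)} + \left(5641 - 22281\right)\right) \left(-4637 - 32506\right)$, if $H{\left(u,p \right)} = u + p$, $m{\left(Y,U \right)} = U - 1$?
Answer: $610185204$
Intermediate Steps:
$m{\left(Y,U \right)} = -1 + U$
$H{\left(u,p \right)} = p + u$
$\left(H{\left(m{\left(-2,7 \right)},206 \right)} + \left(5641 - 22281\right)\right) \left(-4637 - 32506\right) = \left(\left(206 + \left(-1 + 7\right)\right) + \left(5641 - 22281\right)\right) \left(-4637 - 32506\right) = \left(\left(206 + 6\right) + \left(5641 - 22281\right)\right) \left(-37143\right) = \left(212 - 16640\right) \left(-37143\right) = \left(-16428\right) \left(-37143\right) = 610185204$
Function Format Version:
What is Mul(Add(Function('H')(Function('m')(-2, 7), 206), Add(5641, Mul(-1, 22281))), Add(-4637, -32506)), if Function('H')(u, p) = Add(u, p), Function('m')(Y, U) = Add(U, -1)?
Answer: 610185204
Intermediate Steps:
Function('m')(Y, U) = Add(-1, U)
Function('H')(u, p) = Add(p, u)
Mul(Add(Function('H')(Function('m')(-2, 7), 206), Add(5641, Mul(-1, 22281))), Add(-4637, -32506)) = Mul(Add(Add(206, Add(-1, 7)), Add(5641, Mul(-1, 22281))), Add(-4637, -32506)) = Mul(Add(Add(206, 6), Add(5641, -22281)), -37143) = Mul(Add(212, -16640), -37143) = Mul(-16428, -37143) = 610185204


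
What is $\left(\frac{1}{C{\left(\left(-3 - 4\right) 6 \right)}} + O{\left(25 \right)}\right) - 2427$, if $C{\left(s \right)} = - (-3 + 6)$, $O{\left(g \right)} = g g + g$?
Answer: $- \frac{5332}{3} \approx -1777.3$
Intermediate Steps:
$O{\left(g \right)} = g + g^{2}$ ($O{\left(g \right)} = g^{2} + g = g + g^{2}$)
$C{\left(s \right)} = -3$ ($C{\left(s \right)} = \left(-1\right) 3 = -3$)
$\left(\frac{1}{C{\left(\left(-3 - 4\right) 6 \right)}} + O{\left(25 \right)}\right) - 2427 = \left(\frac{1}{-3} + 25 \left(1 + 25\right)\right) - 2427 = \left(- \frac{1}{3} + 25 \cdot 26\right) - 2427 = \left(- \frac{1}{3} + 650\right) - 2427 = \frac{1949}{3} - 2427 = - \frac{5332}{3}$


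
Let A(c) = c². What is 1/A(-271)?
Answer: 1/73441 ≈ 1.3616e-5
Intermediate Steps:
1/A(-271) = 1/((-271)²) = 1/73441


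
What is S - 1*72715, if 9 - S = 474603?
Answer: -547309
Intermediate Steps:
S = -474594 (S = 9 - 1*474603 = 9 - 474603 = -474594)
S - 1*72715 = -474594 - 1*72715 = -474594 - 72715 = -547309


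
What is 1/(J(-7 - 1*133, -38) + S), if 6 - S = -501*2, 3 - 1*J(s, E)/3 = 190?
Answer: 1/447 ≈ 0.0022371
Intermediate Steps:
J(s, E) = -561 (J(s, E) = 9 - 3*190 = 9 - 570 = -561)
S = 1008 (S = 6 - (-501)*2 = 6 - 1*(-1002) = 6 + 1002 = 1008)
1/(J(-7 - 1*133, -38) + S) = 1/(-561 + 1008) = 1/447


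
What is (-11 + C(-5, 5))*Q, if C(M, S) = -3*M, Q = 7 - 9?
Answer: -8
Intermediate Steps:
Q = -2
(-11 + C(-5, 5))*Q = (-11 - 3*(-5))*(-2) = (-11 + 15)*(-2) = 4*(-2) = -8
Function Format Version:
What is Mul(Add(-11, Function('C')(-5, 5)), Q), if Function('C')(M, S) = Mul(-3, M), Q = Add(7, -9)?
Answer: -8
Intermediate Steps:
Q = -2
Mul(Add(-11, Function('C')(-5, 5)), Q) = Mul(Add(-11, Mul(-3, -5)), -2) = Mul(Add(-11, 15), -2) = Mul(4, -2) = -8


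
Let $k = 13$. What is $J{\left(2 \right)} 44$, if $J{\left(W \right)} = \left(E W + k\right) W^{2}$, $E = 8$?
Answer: $5104$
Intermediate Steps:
$J{\left(W \right)} = W^{2} \left(13 + 8 W\right)$ ($J{\left(W \right)} = \left(8 W + 13\right) W^{2} = \left(13 + 8 W\right) W^{2} = W^{2} \left(13 + 8 W\right)$)
$J{\left(2 \right)} 44 = 2^{2} \left(13 + 8 \cdot 2\right) 44 = 4 \left(13 + 16\right) 44 = 4 \cdot 29 \cdot 44 = 116 \cdot 44 = 5104$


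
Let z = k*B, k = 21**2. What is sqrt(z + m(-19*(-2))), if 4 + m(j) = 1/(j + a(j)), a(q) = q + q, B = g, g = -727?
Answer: I*sqrt(4166660442)/114 ≈ 566.23*I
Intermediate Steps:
B = -727
a(q) = 2*q
k = 441
m(j) = -4 + 1/(3*j) (m(j) = -4 + 1/(j + 2*j) = -4 + 1/(3*j))
z = -320607 (z = 441*(-727) = -320607)
sqrt(z + m(-19*(-2))) = sqrt(-320607 + (-4 + 1/(3*((-19*(-2)))))) = sqrt(-320607 + (-4 + (1/3)/38)) = sqrt(-320607 + (-4 + (1/3)*(1/38))) = sqrt(-320607 + (-4 + 1/114)) = sqrt(-320607 - 455/114) = sqrt(-36549653/114) = I*sqrt(4166660442)/114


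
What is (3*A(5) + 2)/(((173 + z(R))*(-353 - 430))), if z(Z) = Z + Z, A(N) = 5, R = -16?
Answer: -17/110403 ≈ -0.00015398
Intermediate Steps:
z(Z) = 2*Z
(3*A(5) + 2)/(((173 + z(R))*(-353 - 430))) = (3*5 + 2)/(((173 + 2*(-16))*(-353 - 430))) = (15 + 2)/(((173 - 32)*(-783))) = 17/((141*(-783))) = 17/(-110403) = 17*(-1/110403) = -17/110403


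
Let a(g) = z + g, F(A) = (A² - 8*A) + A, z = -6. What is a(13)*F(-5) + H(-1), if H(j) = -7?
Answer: 413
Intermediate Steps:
F(A) = A² - 7*A
a(g) = -6 + g
a(13)*F(-5) + H(-1) = (-6 + 13)*(-5*(-7 - 5)) - 7 = 7*(-5*(-12)) - 7 = 7*60 - 7 = 420 - 7 = 413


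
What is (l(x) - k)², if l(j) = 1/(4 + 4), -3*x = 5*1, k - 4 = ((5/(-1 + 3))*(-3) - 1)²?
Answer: 370881/64 ≈ 5795.0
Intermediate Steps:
k = 305/4 (k = 4 + ((5/(-1 + 3))*(-3) - 1)² = 4 + ((5/2)*(-3) - 1)² = 4 + (-15/2 - 1)² = 4 + (-17/2)² = 4 + 289/4 = 305/4 ≈ 76.250)
x = -5/3 ≈ -1.6667
l(j) = ⅛ (l(j) = 1/8 = ⅛)
(l(x) - k)² = (⅛ - 1*305/4)² = (⅛ - 305/4)² = (-609/8)² = 370881/64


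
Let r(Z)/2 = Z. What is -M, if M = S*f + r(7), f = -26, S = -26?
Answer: -690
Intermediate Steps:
r(Z) = 2*Z
M = 690 (M = -26*(-26) + 2*7 = 676 + 14 = 690)
-M = -1*690 = -690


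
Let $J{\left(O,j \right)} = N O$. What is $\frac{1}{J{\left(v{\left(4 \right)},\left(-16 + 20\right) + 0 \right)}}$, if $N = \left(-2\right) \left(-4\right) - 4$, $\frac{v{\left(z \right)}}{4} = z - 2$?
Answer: $\frac{1}{32} \approx 0.03125$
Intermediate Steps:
$v{\left(z \right)} = -8 + 4 z$ ($v{\left(z \right)} = 4 \left(z - 2\right) = 4 \left(-2 + z\right) = -8 + 4 z$)
$N = 4$ ($N = 8 - 4 = 4$)
$J{\left(O,j \right)} = 4 O$
$\frac{1}{J{\left(v{\left(4 \right)},\left(-16 + 20\right) + 0 \right)}} = \frac{1}{4 \left(-8 + 4 \cdot 4\right)} = \frac{1}{4 \left(-8 + 16\right)} = \frac{1}{4 \cdot 8} = \frac{1}{32}$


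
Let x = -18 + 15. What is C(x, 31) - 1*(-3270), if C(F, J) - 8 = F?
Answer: 3275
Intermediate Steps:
x = -3
C(F, J) = 8 + F
C(x, 31) - 1*(-3270) = (8 - 3) - 1*(-3270) = 5 + 3270 = 3275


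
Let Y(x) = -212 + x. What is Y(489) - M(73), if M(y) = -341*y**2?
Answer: 1817466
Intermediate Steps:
Y(489) - M(73) = (-212 + 489) - (-341)*73**2 = 277 - (-341)*5329 = 277 - 1*(-1817189) = 277 + 1817189 = 1817466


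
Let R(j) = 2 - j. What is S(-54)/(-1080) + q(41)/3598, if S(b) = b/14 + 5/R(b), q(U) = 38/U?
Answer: 2387467/637277760 ≈ 0.0037464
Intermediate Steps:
S(b) = 5/(2 - b) + b/14 (S(b) = b/14 + 5/(2 - b) = 5/(2 - b) + b/14)
S(-54)/(-1080) + q(41)/3598 = ((-70 - 54*(-2 - 54))/(14*(-2 - 54)))/(-1080) + (38/41)/3598 = ((1/14)*(-70 - 54*(-56))/(-56))*(-1/1080) + (38*(1/41))*(1/3598) = ((1/14)*(-1/56)*(-70 + 3024))*(-1/1080) + (38/41)*(1/3598) = ((1/14)*(-1/56)*2954)*(-1/1080) + 19/73759 = -211/56*(-1/1080) + 19/73759 = 211/60480 + 19/73759 = 2387467/637277760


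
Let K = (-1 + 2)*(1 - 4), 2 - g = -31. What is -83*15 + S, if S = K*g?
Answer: -1344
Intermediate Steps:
g = 33 (g = 2 - 1*(-31) = 2 + 31 = 33)
K = -3 (K = 1*(-3) = -3)
S = -99 (S = -3*33 = -99)
-83*15 + S = -83*15 - 99 = -1245 - 99 = -1344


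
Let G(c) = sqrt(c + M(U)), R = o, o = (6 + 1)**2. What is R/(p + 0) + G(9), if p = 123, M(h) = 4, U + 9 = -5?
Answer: 49/123 + sqrt(13) ≈ 4.0039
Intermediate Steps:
U = -14 (U = -9 - 5 = -14)
o = 49 (o = 7**2 = 49)
R = 49
G(c) = sqrt(4 + c) (G(c) = sqrt(c + 4) = sqrt(4 + c))
R/(p + 0) + G(9) = 49/(123 + 0) + sqrt(4 + 9) = 49/123 + sqrt(13)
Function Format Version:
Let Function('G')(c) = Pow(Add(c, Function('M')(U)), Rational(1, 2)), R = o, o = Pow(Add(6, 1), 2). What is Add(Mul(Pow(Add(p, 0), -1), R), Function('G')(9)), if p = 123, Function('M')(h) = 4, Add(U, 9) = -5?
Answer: Add(Rational(49, 123), Pow(13, Rational(1, 2))) ≈ 4.0039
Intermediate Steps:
U = -14 (U = Add(-9, -5) = -14)
o = 49 (o = Pow(7, 2) = 49)
R = 49
Function('G')(c) = Pow(Add(4, c), Rational(1, 2)) (Function('G')(c) = Pow(Add(c, 4), Rational(1, 2)) = Pow(Add(4, c), Rational(1, 2)))
Add(Mul(Pow(Add(p, 0), -1), R), Function('G')(9)) = Add(Mul(Pow(Add(123, 0), -1), 49), Pow(Add(4, 9), Rational(1, 2))) = Add(Mul(Pow(123, -1), 49), Pow(13, Rational(1, 2))) = Add(Mul(Rational(1, 123), 49), Pow(13, Rational(1, 2))) = Add(Rational(49, 123), Pow(13, Rational(1, 2)))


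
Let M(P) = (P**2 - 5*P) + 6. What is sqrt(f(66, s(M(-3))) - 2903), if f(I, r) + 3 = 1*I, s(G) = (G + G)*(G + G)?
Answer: 2*I*sqrt(710) ≈ 53.292*I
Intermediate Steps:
M(P) = 6 + P**2 - 5*P
s(G) = 4*G**2 (s(G) = (2*G)*(2*G) = 4*G**2)
f(I, r) = -3 + I (f(I, r) = -3 + 1*I = -3 + I)
sqrt(f(66, s(M(-3))) - 2903) = sqrt((-3 + 66) - 2903) = sqrt(63 - 2903) = sqrt(-2840) = 2*I*sqrt(710)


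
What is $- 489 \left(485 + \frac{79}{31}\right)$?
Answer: $- \frac{7390746}{31} \approx -2.3841 \cdot 10^{5}$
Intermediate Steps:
$- 489 \left(485 + \frac{79}{31}\right) = \left(-489\right) \frac{15114}{31} = - \frac{7390746}{31}$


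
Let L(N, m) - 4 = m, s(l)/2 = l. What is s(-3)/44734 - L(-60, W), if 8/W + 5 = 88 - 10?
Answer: -6710319/1632791 ≈ -4.1097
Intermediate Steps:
W = 8/73 (W = 8/(-5 + (88 - 10)) = 8/(-5 + 78) = 8/73 ≈ 0.10959)
s(l) = 2*l
L(N, m) = 4 + m
s(-3)/44734 - L(-60, W) = (2*(-3))/44734 - (4 + 8/73) = -6*1/44734 - 1*300/73 = -3/22367 - 300/73 = -6710319/1632791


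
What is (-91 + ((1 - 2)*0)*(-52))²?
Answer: 8281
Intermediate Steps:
(-91 + ((1 - 2)*0)*(-52))² = (-91 - 1*0*(-52))² = (-91 + 0*(-52))² = (-91 + 0)² = (-91)² = 8281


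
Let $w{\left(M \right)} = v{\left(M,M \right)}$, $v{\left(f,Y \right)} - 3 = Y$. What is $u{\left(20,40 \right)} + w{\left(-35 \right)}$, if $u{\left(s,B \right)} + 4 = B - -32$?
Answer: $36$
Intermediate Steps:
$v{\left(f,Y \right)} = 3 + Y$
$w{\left(M \right)} = 3 + M$
$u{\left(s,B \right)} = 28 + B$ ($u{\left(s,B \right)} = -4 + \left(B - -32\right) = -4 + \left(B + 32\right) = -4 + \left(32 + B\right) = 28 + B$)
$u{\left(20,40 \right)} + w{\left(-35 \right)} = \left(28 + 40\right) + \left(3 - 35\right) = 68 - 32 = 36$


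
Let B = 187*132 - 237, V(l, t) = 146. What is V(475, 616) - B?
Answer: -24301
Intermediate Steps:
B = 24447 (B = 24684 - 237 = 24447)
V(475, 616) - B = 146 - 1*24447 = 146 - 24447 = -24301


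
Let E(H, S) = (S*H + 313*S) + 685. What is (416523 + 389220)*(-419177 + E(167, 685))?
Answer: -72268701156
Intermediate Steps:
E(H, S) = 685 + 313*S + H*S (E(H, S) = (H*S + 313*S) + 685 = (313*S + H*S) + 685 = 685 + 313*S + H*S)
(416523 + 389220)*(-419177 + E(167, 685)) = (416523 + 389220)*(-419177 + (685 + 313*685 + 167*685)) = 805743*(-419177 + (685 + 214405 + 114395)) = 805743*(-419177 + 329485) = 805743*(-89692) = -72268701156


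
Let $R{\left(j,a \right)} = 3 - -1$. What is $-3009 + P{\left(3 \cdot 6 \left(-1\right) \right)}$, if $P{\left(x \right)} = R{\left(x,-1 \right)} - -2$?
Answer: $-3003$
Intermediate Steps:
$R{\left(j,a \right)} = 4$ ($R{\left(j,a \right)} = 3 + 1 = 4$)
$P{\left(x \right)} = 6$ ($P{\left(x \right)} = 4 - -2 = 4 + 2 = 6$)
$-3009 + P{\left(3 \cdot 6 \left(-1\right) \right)} = -3009 + 6 = -3003$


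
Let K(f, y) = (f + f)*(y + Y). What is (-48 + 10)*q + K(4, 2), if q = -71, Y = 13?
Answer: 2818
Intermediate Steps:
K(f, y) = 2*f*(13 + y) (K(f, y) = (f + f)*(y + 13) = (2*f)*(13 + y) = 2*f*(13 + y))
(-48 + 10)*q + K(4, 2) = (-48 + 10)*(-71) + 2*4*(13 + 2) = -38*(-71) + 2*4*15 = 2698 + 120 = 2818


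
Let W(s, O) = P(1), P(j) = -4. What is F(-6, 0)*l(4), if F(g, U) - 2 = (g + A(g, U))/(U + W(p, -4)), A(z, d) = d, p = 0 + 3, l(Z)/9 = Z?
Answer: 126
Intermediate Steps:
l(Z) = 9*Z
p = 3
W(s, O) = -4
F(g, U) = 2 + (U + g)/(-4 + U) (F(g, U) = 2 + (g + U)/(U - 4) = 2 + (U + g)/(-4 + U))
F(-6, 0)*l(4) = ((-8 - 6 + 3*0)/(-4 + 0))*(9*4) = ((-8 - 6 + 0)/(-4))*36 = -¼*(-14)*36 = (7/2)*36 = 126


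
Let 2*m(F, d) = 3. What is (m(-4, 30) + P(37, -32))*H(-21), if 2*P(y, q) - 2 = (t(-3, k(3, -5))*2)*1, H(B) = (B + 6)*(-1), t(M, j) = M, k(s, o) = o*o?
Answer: -15/2 ≈ -7.5000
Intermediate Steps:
m(F, d) = 3/2 (m(F, d) = (½)*3 = 3/2)
k(s, o) = o²
H(B) = -6 - B (H(B) = (6 + B)*(-1) = -6 - B)
P(y, q) = -2 (P(y, q) = 1 + (-3*2*1)/2 = 1 + (-6*1)/2 = 1 + (½)*(-6) = 1 - 3 = -2)
(m(-4, 30) + P(37, -32))*H(-21) = (3/2 - 2)*(-6 - 1*(-21)) = -(-6 + 21)/2 = -½*15 = -15/2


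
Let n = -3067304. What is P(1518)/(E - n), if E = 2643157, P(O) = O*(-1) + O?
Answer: 0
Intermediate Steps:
P(O) = 0 (P(O) = -O + O = 0)
P(1518)/(E - n) = 0/(2643157 - 1*(-3067304)) = 0/(2643157 + 3067304) = 0/5710461 = 0*(1/5710461) = 0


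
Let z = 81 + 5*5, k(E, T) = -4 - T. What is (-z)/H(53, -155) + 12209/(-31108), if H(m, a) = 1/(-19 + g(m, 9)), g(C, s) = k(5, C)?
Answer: 250593839/31108 ≈ 8055.6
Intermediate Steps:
z = 106 (z = 81 + 25 = 106)
g(C, s) = -4 - C
H(m, a) = 1/(-23 - m) (H(m, a) = 1/(-19 + (-4 - m)) = 1/(-23 - m))
(-z)/H(53, -155) + 12209/(-31108) = (-1*106)/((-1/(23 + 53))) + 12209/(-31108) = -106/((-1/76)) + 12209*(-1/31108) = -106/((-1*1/76)) - 12209/31108 = -106/(-1/76) - 12209/31108 = -106*(-76) - 12209/31108 = 8056 - 12209/31108 = 250593839/31108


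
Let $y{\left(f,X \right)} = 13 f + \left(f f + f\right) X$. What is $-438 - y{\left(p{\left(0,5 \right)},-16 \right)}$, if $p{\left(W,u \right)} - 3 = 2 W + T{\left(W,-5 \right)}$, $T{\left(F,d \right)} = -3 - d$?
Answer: $-23$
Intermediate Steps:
$p{\left(W,u \right)} = 5 + 2 W$ ($p{\left(W,u \right)} = 3 + \left(2 W - -2\right) = 3 + \left(2 W + \left(-3 + 5\right)\right) = 3 + \left(2 W + 2\right) = 3 + \left(2 + 2 W\right) = 5 + 2 W$)
$y{\left(f,X \right)} = 13 f + X \left(f + f^{2}\right)$ ($y{\left(f,X \right)} = 13 f + \left(f^{2} + f\right) X = 13 f + \left(f + f^{2}\right) X = 13 f + X \left(f + f^{2}\right)$)
$-438 - y{\left(p{\left(0,5 \right)},-16 \right)} = -438 - \left(5 + 2 \cdot 0\right) \left(13 - 16 - 16 \left(5 + 2 \cdot 0\right)\right) = -438 - \left(5 + 0\right) \left(13 - 16 - 16 \left(5 + 0\right)\right) = -438 - 5 \left(13 - 16 - 80\right) = -438 - 5 \left(-83\right) = -438 - -415 = -438 + 415 = -23$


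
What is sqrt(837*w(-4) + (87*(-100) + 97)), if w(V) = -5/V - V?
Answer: I*sqrt(16835)/2 ≈ 64.875*I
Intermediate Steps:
w(V) = -V - 5/V
sqrt(837*w(-4) + (87*(-100) + 97)) = sqrt(837*(-1*(-4) - 5/(-4)) + (87*(-100) + 97)) = sqrt(837*(4 - 5*(-1/4)) + (-8700 + 97)) = sqrt(837*(4 + 5/4) - 8603) = sqrt(837*(21/4) - 8603) = sqrt(17577/4 - 8603) = sqrt(-16835/4) = I*sqrt(16835)/2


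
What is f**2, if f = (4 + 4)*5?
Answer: 1600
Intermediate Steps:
f = 40 (f = 8*5 = 40)
f**2 = 40**2 = 1600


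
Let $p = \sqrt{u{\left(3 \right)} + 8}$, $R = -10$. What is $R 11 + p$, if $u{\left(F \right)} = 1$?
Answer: $-107$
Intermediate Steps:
$p = 3$ ($p = \sqrt{1 + 8} = \sqrt{9} = 3$)
$R 11 + p = \left(-10\right) 11 + 3 = -110 + 3 = -107$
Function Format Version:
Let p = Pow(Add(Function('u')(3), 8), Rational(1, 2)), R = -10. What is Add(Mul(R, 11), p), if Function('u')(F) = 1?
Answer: -107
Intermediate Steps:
p = 3 (p = Pow(Add(1, 8), Rational(1, 2)) = Pow(9, Rational(1, 2)) = 3)
Add(Mul(R, 11), p) = Add(Mul(-10, 11), 3) = Add(-110, 3) = -107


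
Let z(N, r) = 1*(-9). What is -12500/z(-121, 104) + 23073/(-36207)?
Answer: 16754809/12069 ≈ 1388.3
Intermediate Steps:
z(N, r) = -9
-12500/z(-121, 104) + 23073/(-36207) = -12500/(-9) + 23073/(-36207) = -12500*(-⅑) + 23073*(-1/36207) = 12500/9 - 7691/12069 = 16754809/12069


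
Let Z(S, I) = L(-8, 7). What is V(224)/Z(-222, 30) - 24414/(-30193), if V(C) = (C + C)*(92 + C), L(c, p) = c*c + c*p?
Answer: 534319742/30193 ≈ 17697.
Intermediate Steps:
L(c, p) = c² + c*p
Z(S, I) = 8 (Z(S, I) = -8*(-8 + 7) = -8*(-1) = 8)
V(C) = 2*C*(92 + C) (V(C) = (2*C)*(92 + C) = 2*C*(92 + C))
V(224)/Z(-222, 30) - 24414/(-30193) = (2*224*(92 + 224))/8 - 24414/(-30193) = (2*224*316)*(⅛) - 24414*(-1/30193) = 141568*(⅛) + 24414/30193 = 17696 + 24414/30193 = 534319742/30193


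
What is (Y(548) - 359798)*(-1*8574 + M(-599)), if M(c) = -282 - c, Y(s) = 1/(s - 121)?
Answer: 1268553832465/427 ≈ 2.9709e+9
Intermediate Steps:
Y(s) = 1/(-121 + s)
(Y(548) - 359798)*(-1*8574 + M(-599)) = (1/(-121 + 548) - 359798)*(-1*8574 + (-282 - 1*(-599))) = (1/427 - 359798)*(-8574 + (-282 + 599)) = (1/427 - 359798)*(-8574 + 317) = -153633745/427*(-8257) = 1268553832465/427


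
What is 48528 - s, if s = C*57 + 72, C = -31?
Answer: 50223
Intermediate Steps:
s = -1695 (s = -31*57 + 72 = -1767 + 72 = -1695)
48528 - s = 48528 - 1*(-1695) = 48528 + 1695 = 50223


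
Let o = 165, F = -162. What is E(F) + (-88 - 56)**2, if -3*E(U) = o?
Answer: 20681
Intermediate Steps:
E(U) = -55 (E(U) = -1/3*165 = -55)
E(F) + (-88 - 56)**2 = -55 + (-88 - 56)**2 = -55 + (-144)**2 = -55 + 20736 = 20681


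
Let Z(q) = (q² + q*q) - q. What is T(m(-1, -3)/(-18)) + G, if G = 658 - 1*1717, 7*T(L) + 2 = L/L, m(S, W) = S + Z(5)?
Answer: -7414/7 ≈ -1059.1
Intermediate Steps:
Z(q) = -q + 2*q² (Z(q) = (q² + q²) - q = 2*q² - q = -q + 2*q²)
m(S, W) = 45 + S (m(S, W) = S + 5*(-1 + 2*5) = S + 5*(-1 + 10) = S + 5*9 = S + 45 = 45 + S)
T(L) = -⅐ (T(L) = -2/7 + (L/L)/7 = -2/7 + (⅐)*1 = -2/7 + ⅐ = -⅐)
G = -1059 (G = 658 - 1717 = -1059)
T(m(-1, -3)/(-18)) + G = -⅐ - 1059 = -7414/7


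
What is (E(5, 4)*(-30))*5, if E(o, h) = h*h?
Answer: -2400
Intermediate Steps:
E(o, h) = h²
(E(5, 4)*(-30))*5 = (4²*(-30))*5 = (16*(-30))*5 = -480*5 = -2400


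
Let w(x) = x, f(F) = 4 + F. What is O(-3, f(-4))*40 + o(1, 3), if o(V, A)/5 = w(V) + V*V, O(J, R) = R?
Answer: 10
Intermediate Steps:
o(V, A) = 5*V + 5*V² (o(V, A) = 5*(V + V*V) = 5*(V + V²) = 5*V + 5*V²)
O(-3, f(-4))*40 + o(1, 3) = (4 - 4)*40 + 5*1*(1 + 1) = 0*40 + 5*1*2 = 0 + 10 = 10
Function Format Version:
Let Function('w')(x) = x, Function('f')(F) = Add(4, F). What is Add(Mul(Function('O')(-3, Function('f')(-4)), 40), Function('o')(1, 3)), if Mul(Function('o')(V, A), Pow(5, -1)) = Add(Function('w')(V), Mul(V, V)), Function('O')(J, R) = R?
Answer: 10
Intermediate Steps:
Function('o')(V, A) = Add(Mul(5, V), Mul(5, Pow(V, 2))) (Function('o')(V, A) = Mul(5, Add(V, Mul(V, V))) = Mul(5, Add(V, Pow(V, 2))) = Add(Mul(5, V), Mul(5, Pow(V, 2))))
Add(Mul(Function('O')(-3, Function('f')(-4)), 40), Function('o')(1, 3)) = Add(Mul(Add(4, -4), 40), Mul(5, 1, Add(1, 1))) = Add(Mul(0, 40), Mul(5, 1, 2)) = Add(0, 10) = 10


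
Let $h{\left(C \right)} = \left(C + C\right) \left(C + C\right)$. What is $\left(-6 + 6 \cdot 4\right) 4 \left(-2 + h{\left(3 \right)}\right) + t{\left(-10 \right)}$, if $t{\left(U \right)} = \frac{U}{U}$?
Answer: $2449$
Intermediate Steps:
$h{\left(C \right)} = 4 C^{2}$ ($h{\left(C \right)} = 2 C 2 C = 4 C^{2}$)
$t{\left(U \right)} = 1$
$\left(-6 + 6 \cdot 4\right) 4 \left(-2 + h{\left(3 \right)}\right) + t{\left(-10 \right)} = \left(-6 + 6 \cdot 4\right) 4 \left(-2 + 4 \cdot 3^{2}\right) + 1 = \left(-6 + 24\right) 4 \left(-2 + 4 \cdot 9\right) + 1 = 18 \cdot 4 \left(-2 + 36\right) + 1 = 18 \cdot 4 \cdot 34 + 1 = 18 \cdot 136 + 1 = 2448 + 1 = 2449$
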